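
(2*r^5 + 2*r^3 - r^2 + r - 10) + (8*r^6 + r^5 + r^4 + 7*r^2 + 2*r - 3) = 8*r^6 + 3*r^5 + r^4 + 2*r^3 + 6*r^2 + 3*r - 13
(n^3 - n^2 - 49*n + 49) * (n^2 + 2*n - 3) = n^5 + n^4 - 54*n^3 - 46*n^2 + 245*n - 147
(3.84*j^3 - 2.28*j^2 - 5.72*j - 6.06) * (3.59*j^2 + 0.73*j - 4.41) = 13.7856*j^5 - 5.382*j^4 - 39.1336*j^3 - 15.8762*j^2 + 20.8014*j + 26.7246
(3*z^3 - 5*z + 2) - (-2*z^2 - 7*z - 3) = 3*z^3 + 2*z^2 + 2*z + 5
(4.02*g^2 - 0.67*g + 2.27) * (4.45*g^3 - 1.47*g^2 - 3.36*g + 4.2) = 17.889*g^5 - 8.8909*g^4 - 2.4208*g^3 + 15.7983*g^2 - 10.4412*g + 9.534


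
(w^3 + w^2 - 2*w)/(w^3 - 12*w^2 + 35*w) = (w^2 + w - 2)/(w^2 - 12*w + 35)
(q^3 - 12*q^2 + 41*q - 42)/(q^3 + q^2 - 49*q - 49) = (q^2 - 5*q + 6)/(q^2 + 8*q + 7)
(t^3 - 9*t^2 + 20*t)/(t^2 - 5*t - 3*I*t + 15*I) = t*(t - 4)/(t - 3*I)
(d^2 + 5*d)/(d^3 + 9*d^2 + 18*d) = (d + 5)/(d^2 + 9*d + 18)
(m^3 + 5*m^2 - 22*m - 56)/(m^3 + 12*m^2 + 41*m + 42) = (m - 4)/(m + 3)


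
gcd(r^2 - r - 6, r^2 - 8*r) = 1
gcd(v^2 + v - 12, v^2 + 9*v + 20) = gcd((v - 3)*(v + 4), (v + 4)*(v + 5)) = v + 4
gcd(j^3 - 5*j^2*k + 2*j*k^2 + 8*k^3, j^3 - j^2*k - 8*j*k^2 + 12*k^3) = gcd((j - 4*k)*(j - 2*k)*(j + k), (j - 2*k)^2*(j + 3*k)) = j - 2*k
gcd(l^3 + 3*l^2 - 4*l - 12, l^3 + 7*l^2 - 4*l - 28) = l^2 - 4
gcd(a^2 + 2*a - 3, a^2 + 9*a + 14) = 1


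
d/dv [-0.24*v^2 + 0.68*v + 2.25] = 0.68 - 0.48*v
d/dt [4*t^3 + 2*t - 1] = 12*t^2 + 2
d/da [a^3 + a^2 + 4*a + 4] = 3*a^2 + 2*a + 4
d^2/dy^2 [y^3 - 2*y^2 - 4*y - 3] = 6*y - 4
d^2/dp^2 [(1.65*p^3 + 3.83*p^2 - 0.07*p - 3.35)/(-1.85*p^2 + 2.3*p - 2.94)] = (-7.105427357601e-15*p^5 - 31.62245*p^3 + 260.72427*p^2 - 173.38152*p - 66.261596)/(6.331625*p^6 - 23.61525*p^5 + 59.54595*p^4 - 87.2252*p^3 + 94.62978*p^2 - 59.64084*p + 25.412184)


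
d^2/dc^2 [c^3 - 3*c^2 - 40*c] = 6*c - 6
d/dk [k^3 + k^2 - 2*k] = 3*k^2 + 2*k - 2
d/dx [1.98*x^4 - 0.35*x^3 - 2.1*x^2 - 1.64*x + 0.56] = 7.92*x^3 - 1.05*x^2 - 4.2*x - 1.64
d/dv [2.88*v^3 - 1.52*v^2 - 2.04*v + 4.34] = 8.64*v^2 - 3.04*v - 2.04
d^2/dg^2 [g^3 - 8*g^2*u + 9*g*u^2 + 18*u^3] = 6*g - 16*u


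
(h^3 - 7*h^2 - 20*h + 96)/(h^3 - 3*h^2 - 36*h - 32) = (h - 3)/(h + 1)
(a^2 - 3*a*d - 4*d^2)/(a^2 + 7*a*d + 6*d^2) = (a - 4*d)/(a + 6*d)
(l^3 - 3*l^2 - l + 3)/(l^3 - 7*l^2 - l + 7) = (l - 3)/(l - 7)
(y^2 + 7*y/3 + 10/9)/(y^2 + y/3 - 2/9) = (3*y + 5)/(3*y - 1)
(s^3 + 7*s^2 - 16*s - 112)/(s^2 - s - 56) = (s^2 - 16)/(s - 8)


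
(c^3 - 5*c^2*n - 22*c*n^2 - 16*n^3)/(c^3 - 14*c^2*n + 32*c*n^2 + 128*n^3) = (c + n)/(c - 8*n)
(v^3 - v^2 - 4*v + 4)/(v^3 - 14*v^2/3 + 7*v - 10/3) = 3*(v + 2)/(3*v - 5)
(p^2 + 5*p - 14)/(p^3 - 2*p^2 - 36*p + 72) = (p + 7)/(p^2 - 36)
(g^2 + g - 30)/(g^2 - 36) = (g - 5)/(g - 6)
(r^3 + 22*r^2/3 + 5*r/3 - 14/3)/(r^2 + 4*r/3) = (3*r^3 + 22*r^2 + 5*r - 14)/(r*(3*r + 4))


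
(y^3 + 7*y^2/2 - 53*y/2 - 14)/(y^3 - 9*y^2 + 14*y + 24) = (2*y^2 + 15*y + 7)/(2*(y^2 - 5*y - 6))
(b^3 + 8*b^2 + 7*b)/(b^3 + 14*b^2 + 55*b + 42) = b/(b + 6)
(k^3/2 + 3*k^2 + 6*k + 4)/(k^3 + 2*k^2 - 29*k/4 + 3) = 2*(k^3 + 6*k^2 + 12*k + 8)/(4*k^3 + 8*k^2 - 29*k + 12)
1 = 1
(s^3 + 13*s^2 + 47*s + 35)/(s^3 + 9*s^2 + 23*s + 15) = (s + 7)/(s + 3)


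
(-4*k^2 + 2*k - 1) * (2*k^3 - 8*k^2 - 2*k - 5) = -8*k^5 + 36*k^4 - 10*k^3 + 24*k^2 - 8*k + 5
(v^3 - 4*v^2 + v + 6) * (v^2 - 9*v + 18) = v^5 - 13*v^4 + 55*v^3 - 75*v^2 - 36*v + 108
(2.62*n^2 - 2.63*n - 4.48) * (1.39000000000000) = 3.6418*n^2 - 3.6557*n - 6.2272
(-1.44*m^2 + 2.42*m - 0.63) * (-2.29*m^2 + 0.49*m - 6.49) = 3.2976*m^4 - 6.2474*m^3 + 11.9741*m^2 - 16.0145*m + 4.0887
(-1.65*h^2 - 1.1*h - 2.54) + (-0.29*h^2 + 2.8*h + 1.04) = -1.94*h^2 + 1.7*h - 1.5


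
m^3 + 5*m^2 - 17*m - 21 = (m - 3)*(m + 1)*(m + 7)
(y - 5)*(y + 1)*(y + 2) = y^3 - 2*y^2 - 13*y - 10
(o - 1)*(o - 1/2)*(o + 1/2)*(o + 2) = o^4 + o^3 - 9*o^2/4 - o/4 + 1/2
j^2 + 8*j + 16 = (j + 4)^2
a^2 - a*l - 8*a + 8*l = (a - 8)*(a - l)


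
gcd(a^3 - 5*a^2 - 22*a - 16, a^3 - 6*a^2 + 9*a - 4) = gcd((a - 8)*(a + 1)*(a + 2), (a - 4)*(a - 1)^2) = 1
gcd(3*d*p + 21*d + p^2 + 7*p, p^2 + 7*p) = p + 7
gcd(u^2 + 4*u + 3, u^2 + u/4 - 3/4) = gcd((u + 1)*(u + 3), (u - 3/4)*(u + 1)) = u + 1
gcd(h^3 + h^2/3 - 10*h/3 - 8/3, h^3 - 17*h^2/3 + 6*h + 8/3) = h - 2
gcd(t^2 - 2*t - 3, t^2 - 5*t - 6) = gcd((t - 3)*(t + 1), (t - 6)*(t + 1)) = t + 1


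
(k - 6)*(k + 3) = k^2 - 3*k - 18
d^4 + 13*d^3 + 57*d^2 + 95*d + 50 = (d + 1)*(d + 2)*(d + 5)^2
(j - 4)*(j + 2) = j^2 - 2*j - 8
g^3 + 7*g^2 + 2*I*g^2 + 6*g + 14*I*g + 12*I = (g + 1)*(g + 6)*(g + 2*I)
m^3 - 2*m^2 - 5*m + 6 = (m - 3)*(m - 1)*(m + 2)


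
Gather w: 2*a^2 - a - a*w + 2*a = 2*a^2 - a*w + a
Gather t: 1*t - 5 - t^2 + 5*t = -t^2 + 6*t - 5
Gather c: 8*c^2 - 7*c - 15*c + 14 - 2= 8*c^2 - 22*c + 12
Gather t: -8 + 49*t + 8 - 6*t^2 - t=-6*t^2 + 48*t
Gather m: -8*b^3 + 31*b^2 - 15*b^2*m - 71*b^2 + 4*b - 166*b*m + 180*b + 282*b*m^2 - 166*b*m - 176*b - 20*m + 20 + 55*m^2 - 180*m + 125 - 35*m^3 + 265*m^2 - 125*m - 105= -8*b^3 - 40*b^2 + 8*b - 35*m^3 + m^2*(282*b + 320) + m*(-15*b^2 - 332*b - 325) + 40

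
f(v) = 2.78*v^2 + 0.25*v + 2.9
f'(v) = 5.56*v + 0.25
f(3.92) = 46.60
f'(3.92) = 22.05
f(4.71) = 65.75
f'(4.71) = 26.44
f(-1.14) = 6.23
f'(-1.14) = -6.09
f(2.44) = 20.06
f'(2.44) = 13.82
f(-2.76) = 23.39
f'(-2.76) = -15.10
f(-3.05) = 28.00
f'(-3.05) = -16.71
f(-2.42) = 18.58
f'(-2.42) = -13.21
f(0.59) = 4.02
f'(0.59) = 3.53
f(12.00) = 406.22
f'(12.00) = 66.97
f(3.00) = 28.67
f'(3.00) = 16.93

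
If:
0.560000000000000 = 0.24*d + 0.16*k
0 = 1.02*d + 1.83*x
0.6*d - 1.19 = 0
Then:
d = 1.98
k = 0.52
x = -1.11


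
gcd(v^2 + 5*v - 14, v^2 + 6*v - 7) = v + 7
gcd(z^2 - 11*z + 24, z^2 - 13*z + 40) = z - 8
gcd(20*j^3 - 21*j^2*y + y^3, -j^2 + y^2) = -j + y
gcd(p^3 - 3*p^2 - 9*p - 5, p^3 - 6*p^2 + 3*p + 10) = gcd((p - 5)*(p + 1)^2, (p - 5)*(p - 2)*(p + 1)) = p^2 - 4*p - 5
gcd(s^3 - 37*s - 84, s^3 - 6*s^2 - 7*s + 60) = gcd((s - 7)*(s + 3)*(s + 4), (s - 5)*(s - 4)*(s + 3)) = s + 3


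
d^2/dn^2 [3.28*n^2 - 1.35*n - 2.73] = 6.56000000000000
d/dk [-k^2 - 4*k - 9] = -2*k - 4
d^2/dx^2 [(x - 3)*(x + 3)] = 2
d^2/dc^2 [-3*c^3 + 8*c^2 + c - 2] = 16 - 18*c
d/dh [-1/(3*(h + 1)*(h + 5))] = 2*(h + 3)/(3*(h + 1)^2*(h + 5)^2)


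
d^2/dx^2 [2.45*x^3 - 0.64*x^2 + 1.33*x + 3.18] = 14.7*x - 1.28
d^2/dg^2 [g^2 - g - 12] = 2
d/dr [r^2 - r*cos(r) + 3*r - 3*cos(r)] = r*sin(r) + 2*r + 3*sin(r) - cos(r) + 3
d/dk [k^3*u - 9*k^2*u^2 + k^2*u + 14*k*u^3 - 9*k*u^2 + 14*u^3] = u*(3*k^2 - 18*k*u + 2*k + 14*u^2 - 9*u)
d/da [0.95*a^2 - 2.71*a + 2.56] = 1.9*a - 2.71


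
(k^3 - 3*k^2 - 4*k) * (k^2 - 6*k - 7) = k^5 - 9*k^4 + 7*k^3 + 45*k^2 + 28*k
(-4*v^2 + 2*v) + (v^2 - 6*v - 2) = -3*v^2 - 4*v - 2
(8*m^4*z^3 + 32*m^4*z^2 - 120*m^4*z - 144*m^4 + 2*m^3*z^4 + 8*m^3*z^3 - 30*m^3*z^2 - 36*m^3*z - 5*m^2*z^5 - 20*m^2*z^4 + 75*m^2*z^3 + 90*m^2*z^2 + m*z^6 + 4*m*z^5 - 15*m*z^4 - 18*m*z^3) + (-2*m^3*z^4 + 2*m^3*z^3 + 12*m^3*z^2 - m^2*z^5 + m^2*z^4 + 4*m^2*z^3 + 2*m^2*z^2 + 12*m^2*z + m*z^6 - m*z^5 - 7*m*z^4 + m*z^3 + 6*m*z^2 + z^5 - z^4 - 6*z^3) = 8*m^4*z^3 + 32*m^4*z^2 - 120*m^4*z - 144*m^4 + 10*m^3*z^3 - 18*m^3*z^2 - 36*m^3*z - 6*m^2*z^5 - 19*m^2*z^4 + 79*m^2*z^3 + 92*m^2*z^2 + 12*m^2*z + 2*m*z^6 + 3*m*z^5 - 22*m*z^4 - 17*m*z^3 + 6*m*z^2 + z^5 - z^4 - 6*z^3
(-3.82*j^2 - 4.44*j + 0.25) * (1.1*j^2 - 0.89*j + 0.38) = -4.202*j^4 - 1.4842*j^3 + 2.775*j^2 - 1.9097*j + 0.095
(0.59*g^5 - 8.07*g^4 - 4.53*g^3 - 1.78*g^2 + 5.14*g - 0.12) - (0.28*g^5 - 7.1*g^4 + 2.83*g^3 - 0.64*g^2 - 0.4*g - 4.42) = 0.31*g^5 - 0.970000000000001*g^4 - 7.36*g^3 - 1.14*g^2 + 5.54*g + 4.3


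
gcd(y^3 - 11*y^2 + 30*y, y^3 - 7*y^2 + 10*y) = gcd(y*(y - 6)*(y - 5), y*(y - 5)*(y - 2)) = y^2 - 5*y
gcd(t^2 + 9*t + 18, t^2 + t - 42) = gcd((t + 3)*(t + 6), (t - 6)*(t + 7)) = 1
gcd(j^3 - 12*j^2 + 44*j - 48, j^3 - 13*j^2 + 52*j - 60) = j^2 - 8*j + 12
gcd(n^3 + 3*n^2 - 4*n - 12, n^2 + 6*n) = 1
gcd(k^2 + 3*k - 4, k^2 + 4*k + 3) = 1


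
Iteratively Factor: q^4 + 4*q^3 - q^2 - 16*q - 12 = (q + 1)*(q^3 + 3*q^2 - 4*q - 12) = (q + 1)*(q + 3)*(q^2 - 4) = (q + 1)*(q + 2)*(q + 3)*(q - 2)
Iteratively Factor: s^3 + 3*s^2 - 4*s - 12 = (s + 2)*(s^2 + s - 6) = (s - 2)*(s + 2)*(s + 3)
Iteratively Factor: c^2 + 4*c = (c + 4)*(c)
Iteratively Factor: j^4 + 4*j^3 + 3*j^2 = (j)*(j^3 + 4*j^2 + 3*j) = j*(j + 1)*(j^2 + 3*j) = j*(j + 1)*(j + 3)*(j)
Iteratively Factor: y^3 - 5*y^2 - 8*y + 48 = (y - 4)*(y^2 - y - 12) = (y - 4)*(y + 3)*(y - 4)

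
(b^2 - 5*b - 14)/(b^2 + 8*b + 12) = (b - 7)/(b + 6)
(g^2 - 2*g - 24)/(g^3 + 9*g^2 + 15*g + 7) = (g^2 - 2*g - 24)/(g^3 + 9*g^2 + 15*g + 7)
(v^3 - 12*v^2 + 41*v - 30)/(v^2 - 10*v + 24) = (v^2 - 6*v + 5)/(v - 4)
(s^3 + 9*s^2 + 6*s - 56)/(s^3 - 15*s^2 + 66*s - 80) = (s^2 + 11*s + 28)/(s^2 - 13*s + 40)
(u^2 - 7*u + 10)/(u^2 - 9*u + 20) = (u - 2)/(u - 4)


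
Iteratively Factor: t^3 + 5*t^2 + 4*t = (t + 1)*(t^2 + 4*t) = t*(t + 1)*(t + 4)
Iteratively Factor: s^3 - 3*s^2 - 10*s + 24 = (s - 2)*(s^2 - s - 12) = (s - 2)*(s + 3)*(s - 4)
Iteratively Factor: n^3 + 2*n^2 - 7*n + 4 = (n + 4)*(n^2 - 2*n + 1) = (n - 1)*(n + 4)*(n - 1)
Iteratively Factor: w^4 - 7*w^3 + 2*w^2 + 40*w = (w - 4)*(w^3 - 3*w^2 - 10*w) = w*(w - 4)*(w^2 - 3*w - 10) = w*(w - 5)*(w - 4)*(w + 2)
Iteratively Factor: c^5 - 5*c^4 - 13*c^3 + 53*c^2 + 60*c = (c)*(c^4 - 5*c^3 - 13*c^2 + 53*c + 60) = c*(c - 5)*(c^3 - 13*c - 12) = c*(c - 5)*(c - 4)*(c^2 + 4*c + 3) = c*(c - 5)*(c - 4)*(c + 1)*(c + 3)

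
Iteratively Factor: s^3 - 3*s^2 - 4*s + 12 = (s - 3)*(s^2 - 4) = (s - 3)*(s + 2)*(s - 2)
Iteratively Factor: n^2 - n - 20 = (n - 5)*(n + 4)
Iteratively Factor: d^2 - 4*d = (d)*(d - 4)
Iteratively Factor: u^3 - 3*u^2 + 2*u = (u - 2)*(u^2 - u) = (u - 2)*(u - 1)*(u)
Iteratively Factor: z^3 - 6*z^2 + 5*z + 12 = (z - 3)*(z^2 - 3*z - 4) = (z - 3)*(z + 1)*(z - 4)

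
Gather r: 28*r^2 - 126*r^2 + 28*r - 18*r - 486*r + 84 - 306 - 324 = -98*r^2 - 476*r - 546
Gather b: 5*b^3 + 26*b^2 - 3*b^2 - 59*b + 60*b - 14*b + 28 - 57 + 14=5*b^3 + 23*b^2 - 13*b - 15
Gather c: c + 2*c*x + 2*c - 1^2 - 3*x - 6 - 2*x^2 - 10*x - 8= c*(2*x + 3) - 2*x^2 - 13*x - 15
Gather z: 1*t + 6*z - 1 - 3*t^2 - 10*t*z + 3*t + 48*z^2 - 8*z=-3*t^2 + 4*t + 48*z^2 + z*(-10*t - 2) - 1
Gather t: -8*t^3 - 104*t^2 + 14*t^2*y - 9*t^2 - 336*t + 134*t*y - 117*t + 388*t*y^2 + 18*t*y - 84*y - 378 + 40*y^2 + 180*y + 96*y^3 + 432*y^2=-8*t^3 + t^2*(14*y - 113) + t*(388*y^2 + 152*y - 453) + 96*y^3 + 472*y^2 + 96*y - 378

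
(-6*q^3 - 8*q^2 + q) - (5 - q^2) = -6*q^3 - 7*q^2 + q - 5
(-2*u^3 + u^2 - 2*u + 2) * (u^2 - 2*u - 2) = -2*u^5 + 5*u^4 + 4*u^2 - 4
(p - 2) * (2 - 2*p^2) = -2*p^3 + 4*p^2 + 2*p - 4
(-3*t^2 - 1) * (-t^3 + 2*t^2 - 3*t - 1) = 3*t^5 - 6*t^4 + 10*t^3 + t^2 + 3*t + 1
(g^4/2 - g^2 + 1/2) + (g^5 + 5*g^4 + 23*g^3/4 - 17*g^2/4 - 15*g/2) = g^5 + 11*g^4/2 + 23*g^3/4 - 21*g^2/4 - 15*g/2 + 1/2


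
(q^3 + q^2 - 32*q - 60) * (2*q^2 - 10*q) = 2*q^5 - 8*q^4 - 74*q^3 + 200*q^2 + 600*q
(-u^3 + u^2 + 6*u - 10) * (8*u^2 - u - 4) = -8*u^5 + 9*u^4 + 51*u^3 - 90*u^2 - 14*u + 40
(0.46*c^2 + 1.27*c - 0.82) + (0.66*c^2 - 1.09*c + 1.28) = 1.12*c^2 + 0.18*c + 0.46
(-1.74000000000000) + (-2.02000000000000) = -3.76000000000000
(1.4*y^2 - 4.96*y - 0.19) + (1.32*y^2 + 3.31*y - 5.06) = 2.72*y^2 - 1.65*y - 5.25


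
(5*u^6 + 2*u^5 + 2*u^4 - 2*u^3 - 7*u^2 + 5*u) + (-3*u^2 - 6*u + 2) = 5*u^6 + 2*u^5 + 2*u^4 - 2*u^3 - 10*u^2 - u + 2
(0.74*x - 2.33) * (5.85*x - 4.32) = 4.329*x^2 - 16.8273*x + 10.0656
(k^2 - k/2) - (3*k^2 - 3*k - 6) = -2*k^2 + 5*k/2 + 6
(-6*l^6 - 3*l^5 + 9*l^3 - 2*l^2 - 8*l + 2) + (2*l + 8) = -6*l^6 - 3*l^5 + 9*l^3 - 2*l^2 - 6*l + 10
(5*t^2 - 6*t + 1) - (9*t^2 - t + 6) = -4*t^2 - 5*t - 5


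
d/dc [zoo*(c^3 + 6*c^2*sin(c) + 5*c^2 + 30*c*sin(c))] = zoo*(c^2*cos(c) + c^2 + c*sin(c) + c*cos(c) + c + sin(c))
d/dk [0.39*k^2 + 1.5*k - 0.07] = 0.78*k + 1.5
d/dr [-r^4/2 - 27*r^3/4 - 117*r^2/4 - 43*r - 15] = -2*r^3 - 81*r^2/4 - 117*r/2 - 43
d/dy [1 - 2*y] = -2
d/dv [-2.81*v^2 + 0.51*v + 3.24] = 0.51 - 5.62*v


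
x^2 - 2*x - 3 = (x - 3)*(x + 1)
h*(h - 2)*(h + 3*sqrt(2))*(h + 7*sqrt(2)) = h^4 - 2*h^3 + 10*sqrt(2)*h^3 - 20*sqrt(2)*h^2 + 42*h^2 - 84*h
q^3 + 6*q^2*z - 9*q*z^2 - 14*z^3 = (q - 2*z)*(q + z)*(q + 7*z)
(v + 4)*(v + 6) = v^2 + 10*v + 24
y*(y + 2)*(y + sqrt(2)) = y^3 + sqrt(2)*y^2 + 2*y^2 + 2*sqrt(2)*y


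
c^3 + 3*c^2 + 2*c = c*(c + 1)*(c + 2)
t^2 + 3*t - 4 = (t - 1)*(t + 4)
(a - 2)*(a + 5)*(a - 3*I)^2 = a^4 + 3*a^3 - 6*I*a^3 - 19*a^2 - 18*I*a^2 - 27*a + 60*I*a + 90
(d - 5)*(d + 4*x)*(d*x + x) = d^3*x + 4*d^2*x^2 - 4*d^2*x - 16*d*x^2 - 5*d*x - 20*x^2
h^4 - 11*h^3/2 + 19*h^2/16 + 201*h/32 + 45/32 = (h - 5)*(h - 3/2)*(h + 1/4)*(h + 3/4)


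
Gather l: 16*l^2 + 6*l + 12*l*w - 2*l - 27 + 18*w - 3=16*l^2 + l*(12*w + 4) + 18*w - 30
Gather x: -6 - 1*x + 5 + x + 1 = 0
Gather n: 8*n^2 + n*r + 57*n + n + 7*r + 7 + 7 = 8*n^2 + n*(r + 58) + 7*r + 14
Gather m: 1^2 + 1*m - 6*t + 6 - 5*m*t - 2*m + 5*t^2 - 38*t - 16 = m*(-5*t - 1) + 5*t^2 - 44*t - 9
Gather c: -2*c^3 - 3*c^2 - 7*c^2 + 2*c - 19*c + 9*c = -2*c^3 - 10*c^2 - 8*c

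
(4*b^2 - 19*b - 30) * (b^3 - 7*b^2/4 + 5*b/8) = 4*b^5 - 26*b^4 + 23*b^3/4 + 325*b^2/8 - 75*b/4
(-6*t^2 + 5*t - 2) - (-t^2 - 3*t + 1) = -5*t^2 + 8*t - 3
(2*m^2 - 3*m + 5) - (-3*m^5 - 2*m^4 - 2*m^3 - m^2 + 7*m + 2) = 3*m^5 + 2*m^4 + 2*m^3 + 3*m^2 - 10*m + 3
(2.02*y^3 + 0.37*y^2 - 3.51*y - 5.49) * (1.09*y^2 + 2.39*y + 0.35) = 2.2018*y^5 + 5.2311*y^4 - 2.2346*y^3 - 14.2435*y^2 - 14.3496*y - 1.9215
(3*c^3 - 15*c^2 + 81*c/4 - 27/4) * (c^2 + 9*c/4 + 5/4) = 3*c^5 - 33*c^4/4 - 39*c^3/4 + 321*c^2/16 + 81*c/8 - 135/16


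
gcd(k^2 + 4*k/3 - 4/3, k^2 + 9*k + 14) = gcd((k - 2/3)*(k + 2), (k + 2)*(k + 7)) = k + 2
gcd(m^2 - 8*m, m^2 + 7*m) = m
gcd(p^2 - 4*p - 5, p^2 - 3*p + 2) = 1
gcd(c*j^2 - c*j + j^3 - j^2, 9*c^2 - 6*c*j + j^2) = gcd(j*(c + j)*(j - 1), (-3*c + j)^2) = 1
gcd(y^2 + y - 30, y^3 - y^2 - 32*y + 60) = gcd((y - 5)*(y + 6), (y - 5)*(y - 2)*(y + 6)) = y^2 + y - 30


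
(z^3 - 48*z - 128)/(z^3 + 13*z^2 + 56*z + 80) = (z - 8)/(z + 5)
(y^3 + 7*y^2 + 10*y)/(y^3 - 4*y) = (y + 5)/(y - 2)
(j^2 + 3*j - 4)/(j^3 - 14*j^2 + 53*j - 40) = (j + 4)/(j^2 - 13*j + 40)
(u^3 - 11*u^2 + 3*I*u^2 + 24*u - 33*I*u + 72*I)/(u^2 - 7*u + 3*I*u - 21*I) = (u^2 - 11*u + 24)/(u - 7)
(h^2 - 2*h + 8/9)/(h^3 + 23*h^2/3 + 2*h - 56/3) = (h - 2/3)/(h^2 + 9*h + 14)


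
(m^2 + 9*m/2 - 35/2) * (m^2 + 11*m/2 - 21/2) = m^4 + 10*m^3 - 13*m^2/4 - 287*m/2 + 735/4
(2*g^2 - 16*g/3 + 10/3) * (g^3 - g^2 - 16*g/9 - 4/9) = 2*g^5 - 22*g^4/3 + 46*g^3/9 + 142*g^2/27 - 32*g/9 - 40/27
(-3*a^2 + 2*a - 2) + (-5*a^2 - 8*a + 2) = -8*a^2 - 6*a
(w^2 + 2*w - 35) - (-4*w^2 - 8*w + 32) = 5*w^2 + 10*w - 67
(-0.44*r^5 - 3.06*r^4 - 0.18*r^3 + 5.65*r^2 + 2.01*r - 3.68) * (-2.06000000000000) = 0.9064*r^5 + 6.3036*r^4 + 0.3708*r^3 - 11.639*r^2 - 4.1406*r + 7.5808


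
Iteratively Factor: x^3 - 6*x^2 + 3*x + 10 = (x - 5)*(x^2 - x - 2) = (x - 5)*(x - 2)*(x + 1)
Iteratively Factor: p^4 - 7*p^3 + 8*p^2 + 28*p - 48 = (p - 2)*(p^3 - 5*p^2 - 2*p + 24) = (p - 4)*(p - 2)*(p^2 - p - 6) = (p - 4)*(p - 3)*(p - 2)*(p + 2)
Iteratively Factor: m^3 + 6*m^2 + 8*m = (m + 2)*(m^2 + 4*m) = (m + 2)*(m + 4)*(m)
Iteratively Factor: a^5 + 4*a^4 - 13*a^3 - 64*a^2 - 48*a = (a)*(a^4 + 4*a^3 - 13*a^2 - 64*a - 48) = a*(a - 4)*(a^3 + 8*a^2 + 19*a + 12) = a*(a - 4)*(a + 3)*(a^2 + 5*a + 4) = a*(a - 4)*(a + 1)*(a + 3)*(a + 4)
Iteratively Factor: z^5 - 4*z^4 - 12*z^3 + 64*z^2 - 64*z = (z - 4)*(z^4 - 12*z^2 + 16*z) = z*(z - 4)*(z^3 - 12*z + 16) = z*(z - 4)*(z - 2)*(z^2 + 2*z - 8) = z*(z - 4)*(z - 2)^2*(z + 4)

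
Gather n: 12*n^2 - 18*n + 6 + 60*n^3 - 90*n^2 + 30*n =60*n^3 - 78*n^2 + 12*n + 6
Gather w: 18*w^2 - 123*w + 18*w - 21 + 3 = 18*w^2 - 105*w - 18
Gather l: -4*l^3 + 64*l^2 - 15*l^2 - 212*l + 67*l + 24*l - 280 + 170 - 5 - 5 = -4*l^3 + 49*l^2 - 121*l - 120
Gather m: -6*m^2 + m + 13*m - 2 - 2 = -6*m^2 + 14*m - 4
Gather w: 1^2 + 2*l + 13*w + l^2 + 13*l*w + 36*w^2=l^2 + 2*l + 36*w^2 + w*(13*l + 13) + 1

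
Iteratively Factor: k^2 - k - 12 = (k - 4)*(k + 3)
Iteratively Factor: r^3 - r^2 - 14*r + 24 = (r - 3)*(r^2 + 2*r - 8) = (r - 3)*(r + 4)*(r - 2)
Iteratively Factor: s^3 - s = (s + 1)*(s^2 - s) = s*(s + 1)*(s - 1)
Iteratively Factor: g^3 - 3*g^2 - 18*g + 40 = (g - 2)*(g^2 - g - 20) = (g - 2)*(g + 4)*(g - 5)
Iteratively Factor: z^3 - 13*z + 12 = (z + 4)*(z^2 - 4*z + 3) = (z - 3)*(z + 4)*(z - 1)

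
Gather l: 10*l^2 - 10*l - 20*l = 10*l^2 - 30*l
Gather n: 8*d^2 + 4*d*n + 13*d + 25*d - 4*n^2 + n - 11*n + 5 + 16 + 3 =8*d^2 + 38*d - 4*n^2 + n*(4*d - 10) + 24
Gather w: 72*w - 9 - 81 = 72*w - 90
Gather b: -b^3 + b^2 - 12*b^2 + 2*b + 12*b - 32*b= -b^3 - 11*b^2 - 18*b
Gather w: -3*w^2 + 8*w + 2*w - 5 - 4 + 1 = -3*w^2 + 10*w - 8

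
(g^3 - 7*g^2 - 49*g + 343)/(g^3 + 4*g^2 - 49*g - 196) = (g - 7)/(g + 4)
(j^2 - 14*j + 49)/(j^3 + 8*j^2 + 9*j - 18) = (j^2 - 14*j + 49)/(j^3 + 8*j^2 + 9*j - 18)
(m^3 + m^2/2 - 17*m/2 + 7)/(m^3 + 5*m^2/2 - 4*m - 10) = (2*m^2 + 5*m - 7)/(2*m^2 + 9*m + 10)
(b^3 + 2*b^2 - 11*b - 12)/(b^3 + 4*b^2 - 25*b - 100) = (b^2 - 2*b - 3)/(b^2 - 25)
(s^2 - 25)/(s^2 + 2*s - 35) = (s + 5)/(s + 7)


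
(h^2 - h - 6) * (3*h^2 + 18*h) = 3*h^4 + 15*h^3 - 36*h^2 - 108*h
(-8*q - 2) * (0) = 0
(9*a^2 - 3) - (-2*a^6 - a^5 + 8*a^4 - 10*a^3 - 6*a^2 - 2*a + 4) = 2*a^6 + a^5 - 8*a^4 + 10*a^3 + 15*a^2 + 2*a - 7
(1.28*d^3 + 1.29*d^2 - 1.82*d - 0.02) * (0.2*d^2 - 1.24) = 0.256*d^5 + 0.258*d^4 - 1.9512*d^3 - 1.6036*d^2 + 2.2568*d + 0.0248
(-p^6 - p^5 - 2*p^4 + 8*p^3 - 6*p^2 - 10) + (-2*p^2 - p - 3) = -p^6 - p^5 - 2*p^4 + 8*p^3 - 8*p^2 - p - 13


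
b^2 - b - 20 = (b - 5)*(b + 4)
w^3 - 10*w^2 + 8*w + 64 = (w - 8)*(w - 4)*(w + 2)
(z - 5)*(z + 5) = z^2 - 25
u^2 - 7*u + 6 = (u - 6)*(u - 1)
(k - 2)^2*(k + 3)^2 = k^4 + 2*k^3 - 11*k^2 - 12*k + 36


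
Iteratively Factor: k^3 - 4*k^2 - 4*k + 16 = (k - 2)*(k^2 - 2*k - 8) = (k - 4)*(k - 2)*(k + 2)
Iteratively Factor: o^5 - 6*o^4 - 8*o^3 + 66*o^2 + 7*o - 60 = (o - 1)*(o^4 - 5*o^3 - 13*o^2 + 53*o + 60) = (o - 4)*(o - 1)*(o^3 - o^2 - 17*o - 15) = (o - 5)*(o - 4)*(o - 1)*(o^2 + 4*o + 3) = (o - 5)*(o - 4)*(o - 1)*(o + 1)*(o + 3)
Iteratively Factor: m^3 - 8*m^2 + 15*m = (m)*(m^2 - 8*m + 15) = m*(m - 3)*(m - 5)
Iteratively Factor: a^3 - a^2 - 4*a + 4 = (a - 2)*(a^2 + a - 2) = (a - 2)*(a - 1)*(a + 2)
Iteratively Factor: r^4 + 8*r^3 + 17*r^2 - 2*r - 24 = (r + 2)*(r^3 + 6*r^2 + 5*r - 12) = (r + 2)*(r + 4)*(r^2 + 2*r - 3) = (r + 2)*(r + 3)*(r + 4)*(r - 1)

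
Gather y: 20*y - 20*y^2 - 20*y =-20*y^2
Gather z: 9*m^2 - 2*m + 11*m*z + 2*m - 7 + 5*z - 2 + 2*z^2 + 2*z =9*m^2 + 2*z^2 + z*(11*m + 7) - 9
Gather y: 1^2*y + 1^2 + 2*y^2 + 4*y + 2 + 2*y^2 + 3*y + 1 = 4*y^2 + 8*y + 4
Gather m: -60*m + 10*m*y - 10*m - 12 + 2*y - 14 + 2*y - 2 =m*(10*y - 70) + 4*y - 28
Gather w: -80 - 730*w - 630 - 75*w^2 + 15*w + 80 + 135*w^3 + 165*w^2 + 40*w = 135*w^3 + 90*w^2 - 675*w - 630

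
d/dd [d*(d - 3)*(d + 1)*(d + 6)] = 4*d^3 + 12*d^2 - 30*d - 18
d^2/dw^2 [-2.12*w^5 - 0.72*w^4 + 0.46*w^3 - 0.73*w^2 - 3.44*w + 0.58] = -42.4*w^3 - 8.64*w^2 + 2.76*w - 1.46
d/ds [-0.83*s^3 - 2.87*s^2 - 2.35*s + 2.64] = -2.49*s^2 - 5.74*s - 2.35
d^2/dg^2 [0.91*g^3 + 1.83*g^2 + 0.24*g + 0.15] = 5.46*g + 3.66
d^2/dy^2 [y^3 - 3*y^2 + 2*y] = 6*y - 6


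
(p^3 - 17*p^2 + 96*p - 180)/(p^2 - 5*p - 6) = (p^2 - 11*p + 30)/(p + 1)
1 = 1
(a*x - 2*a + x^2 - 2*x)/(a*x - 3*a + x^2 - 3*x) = (x - 2)/(x - 3)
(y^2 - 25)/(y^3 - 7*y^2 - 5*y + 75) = (y + 5)/(y^2 - 2*y - 15)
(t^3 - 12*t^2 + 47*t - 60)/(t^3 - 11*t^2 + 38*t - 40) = (t - 3)/(t - 2)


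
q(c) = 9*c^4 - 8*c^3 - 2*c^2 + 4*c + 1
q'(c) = 36*c^3 - 24*c^2 - 4*c + 4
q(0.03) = 1.12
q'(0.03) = 3.86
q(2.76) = 350.86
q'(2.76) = 567.02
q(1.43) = 16.87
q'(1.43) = 54.47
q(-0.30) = -0.09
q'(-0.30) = 2.07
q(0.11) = 1.41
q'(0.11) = 3.32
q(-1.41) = 49.38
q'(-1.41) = -138.99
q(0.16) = 1.56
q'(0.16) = 2.89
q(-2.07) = 220.35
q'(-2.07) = -409.87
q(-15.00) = 482116.00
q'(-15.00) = -126836.00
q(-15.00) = 482116.00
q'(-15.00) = -126836.00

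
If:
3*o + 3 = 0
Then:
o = -1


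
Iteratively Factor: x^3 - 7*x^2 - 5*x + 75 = (x + 3)*(x^2 - 10*x + 25) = (x - 5)*(x + 3)*(x - 5)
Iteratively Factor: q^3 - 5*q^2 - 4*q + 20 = (q - 5)*(q^2 - 4) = (q - 5)*(q - 2)*(q + 2)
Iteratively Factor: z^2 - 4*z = (z - 4)*(z)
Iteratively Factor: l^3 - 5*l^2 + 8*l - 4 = (l - 2)*(l^2 - 3*l + 2) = (l - 2)^2*(l - 1)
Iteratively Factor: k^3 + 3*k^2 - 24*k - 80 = (k - 5)*(k^2 + 8*k + 16) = (k - 5)*(k + 4)*(k + 4)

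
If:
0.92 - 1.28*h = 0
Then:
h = 0.72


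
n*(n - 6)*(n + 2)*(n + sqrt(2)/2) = n^4 - 4*n^3 + sqrt(2)*n^3/2 - 12*n^2 - 2*sqrt(2)*n^2 - 6*sqrt(2)*n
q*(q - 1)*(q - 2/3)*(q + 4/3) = q^4 - q^3/3 - 14*q^2/9 + 8*q/9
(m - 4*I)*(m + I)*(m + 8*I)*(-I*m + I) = -I*m^4 + 5*m^3 + I*m^3 - 5*m^2 - 28*I*m^2 + 32*m + 28*I*m - 32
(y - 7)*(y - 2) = y^2 - 9*y + 14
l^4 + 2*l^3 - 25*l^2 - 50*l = l*(l - 5)*(l + 2)*(l + 5)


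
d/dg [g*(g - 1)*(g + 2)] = 3*g^2 + 2*g - 2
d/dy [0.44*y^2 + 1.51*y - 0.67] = 0.88*y + 1.51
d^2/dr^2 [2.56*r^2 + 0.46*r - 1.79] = 5.12000000000000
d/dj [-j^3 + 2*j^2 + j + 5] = -3*j^2 + 4*j + 1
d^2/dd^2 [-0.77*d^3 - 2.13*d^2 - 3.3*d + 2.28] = -4.62*d - 4.26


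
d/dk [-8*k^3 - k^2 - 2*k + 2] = -24*k^2 - 2*k - 2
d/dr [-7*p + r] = 1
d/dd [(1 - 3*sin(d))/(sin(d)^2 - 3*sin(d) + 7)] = (3*sin(d)^2 - 2*sin(d) - 18)*cos(d)/(sin(d)^2 - 3*sin(d) + 7)^2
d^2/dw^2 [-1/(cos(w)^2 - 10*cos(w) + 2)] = (-8*sin(w)^4 + 188*sin(w)^2 - 115*cos(w) + 15*cos(3*w) + 212)/(2*(sin(w)^2 + 10*cos(w) - 3)^3)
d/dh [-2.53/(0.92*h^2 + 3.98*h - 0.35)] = (4.6552*h + 10.0694)/(0.92*h^2 + 3.98*h - 0.35)^2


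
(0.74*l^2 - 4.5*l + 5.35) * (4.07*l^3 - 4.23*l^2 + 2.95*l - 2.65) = 3.0118*l^5 - 21.4452*l^4 + 42.9925*l^3 - 37.8665*l^2 + 27.7075*l - 14.1775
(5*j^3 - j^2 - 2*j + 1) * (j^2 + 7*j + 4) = 5*j^5 + 34*j^4 + 11*j^3 - 17*j^2 - j + 4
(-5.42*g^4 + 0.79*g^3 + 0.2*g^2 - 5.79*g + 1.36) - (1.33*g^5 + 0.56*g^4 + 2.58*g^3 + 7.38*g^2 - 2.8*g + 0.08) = -1.33*g^5 - 5.98*g^4 - 1.79*g^3 - 7.18*g^2 - 2.99*g + 1.28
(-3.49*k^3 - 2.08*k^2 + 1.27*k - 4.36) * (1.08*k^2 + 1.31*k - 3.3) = -3.7692*k^5 - 6.8183*k^4 + 10.1638*k^3 + 3.8189*k^2 - 9.9026*k + 14.388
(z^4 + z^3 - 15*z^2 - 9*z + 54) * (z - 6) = z^5 - 5*z^4 - 21*z^3 + 81*z^2 + 108*z - 324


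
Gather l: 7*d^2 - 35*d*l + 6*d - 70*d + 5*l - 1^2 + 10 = 7*d^2 - 64*d + l*(5 - 35*d) + 9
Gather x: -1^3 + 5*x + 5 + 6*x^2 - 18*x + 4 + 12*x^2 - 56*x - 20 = 18*x^2 - 69*x - 12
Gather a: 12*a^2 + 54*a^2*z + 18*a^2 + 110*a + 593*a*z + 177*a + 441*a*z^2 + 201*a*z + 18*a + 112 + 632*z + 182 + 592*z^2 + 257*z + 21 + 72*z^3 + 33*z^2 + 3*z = a^2*(54*z + 30) + a*(441*z^2 + 794*z + 305) + 72*z^3 + 625*z^2 + 892*z + 315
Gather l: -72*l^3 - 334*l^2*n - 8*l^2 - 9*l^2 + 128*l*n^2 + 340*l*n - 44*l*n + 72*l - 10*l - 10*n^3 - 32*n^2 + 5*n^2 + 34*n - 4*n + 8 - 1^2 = -72*l^3 + l^2*(-334*n - 17) + l*(128*n^2 + 296*n + 62) - 10*n^3 - 27*n^2 + 30*n + 7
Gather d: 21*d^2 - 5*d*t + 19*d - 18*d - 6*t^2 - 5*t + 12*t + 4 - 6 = 21*d^2 + d*(1 - 5*t) - 6*t^2 + 7*t - 2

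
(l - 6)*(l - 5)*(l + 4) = l^3 - 7*l^2 - 14*l + 120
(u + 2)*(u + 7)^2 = u^3 + 16*u^2 + 77*u + 98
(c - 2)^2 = c^2 - 4*c + 4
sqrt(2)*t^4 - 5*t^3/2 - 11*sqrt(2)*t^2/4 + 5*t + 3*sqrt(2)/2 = (t - 3*sqrt(2)/2)*(t - sqrt(2))*(t + sqrt(2))*(sqrt(2)*t + 1/2)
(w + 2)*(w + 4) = w^2 + 6*w + 8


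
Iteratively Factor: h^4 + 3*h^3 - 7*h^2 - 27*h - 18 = (h + 3)*(h^3 - 7*h - 6) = (h + 2)*(h + 3)*(h^2 - 2*h - 3) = (h + 1)*(h + 2)*(h + 3)*(h - 3)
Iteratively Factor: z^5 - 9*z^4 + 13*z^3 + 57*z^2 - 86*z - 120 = (z - 5)*(z^4 - 4*z^3 - 7*z^2 + 22*z + 24) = (z - 5)*(z + 1)*(z^3 - 5*z^2 - 2*z + 24) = (z - 5)*(z + 1)*(z + 2)*(z^2 - 7*z + 12) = (z - 5)*(z - 4)*(z + 1)*(z + 2)*(z - 3)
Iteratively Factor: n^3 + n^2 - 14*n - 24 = (n - 4)*(n^2 + 5*n + 6) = (n - 4)*(n + 2)*(n + 3)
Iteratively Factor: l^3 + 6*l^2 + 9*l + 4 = (l + 4)*(l^2 + 2*l + 1) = (l + 1)*(l + 4)*(l + 1)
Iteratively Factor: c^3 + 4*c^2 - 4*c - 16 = (c - 2)*(c^2 + 6*c + 8) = (c - 2)*(c + 4)*(c + 2)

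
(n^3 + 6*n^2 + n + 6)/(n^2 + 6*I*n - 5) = (n^2 + n*(6 - I) - 6*I)/(n + 5*I)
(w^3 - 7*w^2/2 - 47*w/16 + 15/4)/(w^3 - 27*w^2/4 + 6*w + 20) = (w - 3/4)/(w - 4)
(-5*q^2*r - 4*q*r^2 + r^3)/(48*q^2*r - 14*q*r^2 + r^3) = (-5*q^2 - 4*q*r + r^2)/(48*q^2 - 14*q*r + r^2)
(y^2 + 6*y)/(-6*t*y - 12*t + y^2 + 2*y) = y*(y + 6)/(-6*t*y - 12*t + y^2 + 2*y)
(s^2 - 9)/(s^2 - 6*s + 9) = (s + 3)/(s - 3)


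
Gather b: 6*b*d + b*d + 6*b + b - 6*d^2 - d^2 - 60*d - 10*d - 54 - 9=b*(7*d + 7) - 7*d^2 - 70*d - 63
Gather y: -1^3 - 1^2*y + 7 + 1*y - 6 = 0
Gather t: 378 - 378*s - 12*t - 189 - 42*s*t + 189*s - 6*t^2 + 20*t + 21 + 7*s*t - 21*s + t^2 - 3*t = -210*s - 5*t^2 + t*(5 - 35*s) + 210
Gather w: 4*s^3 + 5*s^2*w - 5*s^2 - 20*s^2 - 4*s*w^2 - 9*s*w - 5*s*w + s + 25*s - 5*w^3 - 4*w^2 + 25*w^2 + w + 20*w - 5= 4*s^3 - 25*s^2 + 26*s - 5*w^3 + w^2*(21 - 4*s) + w*(5*s^2 - 14*s + 21) - 5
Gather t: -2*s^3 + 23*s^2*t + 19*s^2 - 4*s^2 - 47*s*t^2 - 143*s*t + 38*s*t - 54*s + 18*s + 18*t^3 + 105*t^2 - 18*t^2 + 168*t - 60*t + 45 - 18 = -2*s^3 + 15*s^2 - 36*s + 18*t^3 + t^2*(87 - 47*s) + t*(23*s^2 - 105*s + 108) + 27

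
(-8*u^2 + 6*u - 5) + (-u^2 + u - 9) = -9*u^2 + 7*u - 14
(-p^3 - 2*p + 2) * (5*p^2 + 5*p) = -5*p^5 - 5*p^4 - 10*p^3 + 10*p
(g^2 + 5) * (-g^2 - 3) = -g^4 - 8*g^2 - 15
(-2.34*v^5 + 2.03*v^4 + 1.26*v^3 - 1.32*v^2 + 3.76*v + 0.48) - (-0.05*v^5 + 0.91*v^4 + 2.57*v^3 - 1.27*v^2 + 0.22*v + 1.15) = -2.29*v^5 + 1.12*v^4 - 1.31*v^3 - 0.05*v^2 + 3.54*v - 0.67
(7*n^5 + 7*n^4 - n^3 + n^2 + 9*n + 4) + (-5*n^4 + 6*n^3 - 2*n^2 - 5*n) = 7*n^5 + 2*n^4 + 5*n^3 - n^2 + 4*n + 4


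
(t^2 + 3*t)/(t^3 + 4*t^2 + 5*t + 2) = t*(t + 3)/(t^3 + 4*t^2 + 5*t + 2)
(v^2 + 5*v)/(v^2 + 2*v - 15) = v/(v - 3)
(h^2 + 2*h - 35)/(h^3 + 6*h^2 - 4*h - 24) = (h^2 + 2*h - 35)/(h^3 + 6*h^2 - 4*h - 24)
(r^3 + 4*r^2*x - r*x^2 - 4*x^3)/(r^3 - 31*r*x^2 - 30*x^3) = (-r^2 - 3*r*x + 4*x^2)/(-r^2 + r*x + 30*x^2)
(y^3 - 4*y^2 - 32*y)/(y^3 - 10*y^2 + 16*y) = (y + 4)/(y - 2)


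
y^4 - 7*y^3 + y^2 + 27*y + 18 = (y - 6)*(y - 3)*(y + 1)^2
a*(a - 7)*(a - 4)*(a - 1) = a^4 - 12*a^3 + 39*a^2 - 28*a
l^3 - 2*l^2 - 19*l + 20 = (l - 5)*(l - 1)*(l + 4)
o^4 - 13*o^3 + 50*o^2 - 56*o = o*(o - 7)*(o - 4)*(o - 2)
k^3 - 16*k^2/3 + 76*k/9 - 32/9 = (k - 8/3)*(k - 2)*(k - 2/3)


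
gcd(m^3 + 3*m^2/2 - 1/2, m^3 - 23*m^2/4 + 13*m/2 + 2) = 1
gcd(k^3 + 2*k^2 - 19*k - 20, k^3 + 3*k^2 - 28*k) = k - 4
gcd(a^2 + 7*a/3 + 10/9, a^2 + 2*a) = 1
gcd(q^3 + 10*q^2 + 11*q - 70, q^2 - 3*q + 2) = q - 2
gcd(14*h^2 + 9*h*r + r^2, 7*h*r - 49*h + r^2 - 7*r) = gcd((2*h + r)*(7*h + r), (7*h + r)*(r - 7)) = 7*h + r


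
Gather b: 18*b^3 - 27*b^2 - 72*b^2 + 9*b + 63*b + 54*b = 18*b^3 - 99*b^2 + 126*b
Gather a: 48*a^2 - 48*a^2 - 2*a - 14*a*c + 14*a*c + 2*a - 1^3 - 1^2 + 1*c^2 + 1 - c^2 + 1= 0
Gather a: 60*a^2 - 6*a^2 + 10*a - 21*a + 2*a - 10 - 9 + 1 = 54*a^2 - 9*a - 18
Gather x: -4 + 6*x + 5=6*x + 1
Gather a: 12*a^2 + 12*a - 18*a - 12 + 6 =12*a^2 - 6*a - 6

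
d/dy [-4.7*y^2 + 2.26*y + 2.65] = 2.26 - 9.4*y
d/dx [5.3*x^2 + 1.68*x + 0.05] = 10.6*x + 1.68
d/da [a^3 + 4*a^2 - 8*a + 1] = 3*a^2 + 8*a - 8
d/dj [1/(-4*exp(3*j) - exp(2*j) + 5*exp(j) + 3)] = (12*exp(2*j) + 2*exp(j) - 5)*exp(j)/(4*exp(3*j) + exp(2*j) - 5*exp(j) - 3)^2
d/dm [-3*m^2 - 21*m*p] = -6*m - 21*p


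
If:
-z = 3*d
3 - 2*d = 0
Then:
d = 3/2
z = -9/2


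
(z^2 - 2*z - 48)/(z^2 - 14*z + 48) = (z + 6)/(z - 6)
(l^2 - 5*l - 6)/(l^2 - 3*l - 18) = (l + 1)/(l + 3)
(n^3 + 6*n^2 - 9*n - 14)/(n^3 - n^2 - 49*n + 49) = (n^2 - n - 2)/(n^2 - 8*n + 7)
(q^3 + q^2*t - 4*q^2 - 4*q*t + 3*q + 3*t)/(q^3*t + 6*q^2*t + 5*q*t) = (q^3 + q^2*t - 4*q^2 - 4*q*t + 3*q + 3*t)/(q*t*(q^2 + 6*q + 5))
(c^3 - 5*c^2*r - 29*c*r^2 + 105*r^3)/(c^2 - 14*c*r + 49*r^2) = (-c^2 - 2*c*r + 15*r^2)/(-c + 7*r)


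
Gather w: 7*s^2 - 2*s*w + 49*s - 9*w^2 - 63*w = 7*s^2 + 49*s - 9*w^2 + w*(-2*s - 63)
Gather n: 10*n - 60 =10*n - 60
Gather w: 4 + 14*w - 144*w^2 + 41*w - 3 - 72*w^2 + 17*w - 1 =-216*w^2 + 72*w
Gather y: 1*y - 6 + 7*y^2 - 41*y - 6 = 7*y^2 - 40*y - 12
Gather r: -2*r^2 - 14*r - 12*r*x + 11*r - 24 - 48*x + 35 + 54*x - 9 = -2*r^2 + r*(-12*x - 3) + 6*x + 2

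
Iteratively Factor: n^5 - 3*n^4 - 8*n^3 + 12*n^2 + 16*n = (n + 1)*(n^4 - 4*n^3 - 4*n^2 + 16*n) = (n + 1)*(n + 2)*(n^3 - 6*n^2 + 8*n) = n*(n + 1)*(n + 2)*(n^2 - 6*n + 8) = n*(n - 4)*(n + 1)*(n + 2)*(n - 2)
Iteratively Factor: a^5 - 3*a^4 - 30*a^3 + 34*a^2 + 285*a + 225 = (a + 1)*(a^4 - 4*a^3 - 26*a^2 + 60*a + 225) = (a + 1)*(a + 3)*(a^3 - 7*a^2 - 5*a + 75) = (a - 5)*(a + 1)*(a + 3)*(a^2 - 2*a - 15) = (a - 5)^2*(a + 1)*(a + 3)*(a + 3)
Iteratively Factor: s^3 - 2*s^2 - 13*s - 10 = (s + 2)*(s^2 - 4*s - 5) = (s - 5)*(s + 2)*(s + 1)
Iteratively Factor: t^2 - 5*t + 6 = (t - 3)*(t - 2)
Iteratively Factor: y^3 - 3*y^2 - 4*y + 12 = (y - 2)*(y^2 - y - 6) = (y - 2)*(y + 2)*(y - 3)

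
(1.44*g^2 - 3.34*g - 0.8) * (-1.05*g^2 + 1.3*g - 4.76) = -1.512*g^4 + 5.379*g^3 - 10.3564*g^2 + 14.8584*g + 3.808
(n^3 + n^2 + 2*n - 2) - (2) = n^3 + n^2 + 2*n - 4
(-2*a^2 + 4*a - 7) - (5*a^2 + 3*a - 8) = -7*a^2 + a + 1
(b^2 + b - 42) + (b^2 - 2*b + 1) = 2*b^2 - b - 41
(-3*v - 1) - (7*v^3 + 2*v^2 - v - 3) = -7*v^3 - 2*v^2 - 2*v + 2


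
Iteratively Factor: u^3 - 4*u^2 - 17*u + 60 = (u - 5)*(u^2 + u - 12) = (u - 5)*(u - 3)*(u + 4)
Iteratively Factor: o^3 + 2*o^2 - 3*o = (o - 1)*(o^2 + 3*o) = o*(o - 1)*(o + 3)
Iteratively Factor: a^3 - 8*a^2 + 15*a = (a - 5)*(a^2 - 3*a) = a*(a - 5)*(a - 3)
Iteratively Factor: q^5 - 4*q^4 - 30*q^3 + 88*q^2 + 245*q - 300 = (q + 3)*(q^4 - 7*q^3 - 9*q^2 + 115*q - 100) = (q - 5)*(q + 3)*(q^3 - 2*q^2 - 19*q + 20) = (q - 5)*(q + 3)*(q + 4)*(q^2 - 6*q + 5) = (q - 5)*(q - 1)*(q + 3)*(q + 4)*(q - 5)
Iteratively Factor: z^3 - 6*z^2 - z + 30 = (z + 2)*(z^2 - 8*z + 15) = (z - 3)*(z + 2)*(z - 5)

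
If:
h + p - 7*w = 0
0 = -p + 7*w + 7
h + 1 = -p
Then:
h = -7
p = 6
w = -1/7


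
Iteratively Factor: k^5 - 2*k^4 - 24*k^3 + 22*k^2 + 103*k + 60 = (k + 4)*(k^4 - 6*k^3 + 22*k + 15) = (k - 5)*(k + 4)*(k^3 - k^2 - 5*k - 3) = (k - 5)*(k + 1)*(k + 4)*(k^2 - 2*k - 3) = (k - 5)*(k + 1)^2*(k + 4)*(k - 3)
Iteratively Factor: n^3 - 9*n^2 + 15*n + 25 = (n + 1)*(n^2 - 10*n + 25) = (n - 5)*(n + 1)*(n - 5)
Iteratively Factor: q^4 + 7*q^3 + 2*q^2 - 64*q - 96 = (q + 4)*(q^3 + 3*q^2 - 10*q - 24) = (q + 2)*(q + 4)*(q^2 + q - 12) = (q + 2)*(q + 4)^2*(q - 3)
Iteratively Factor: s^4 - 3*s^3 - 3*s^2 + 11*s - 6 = (s - 1)*(s^3 - 2*s^2 - 5*s + 6) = (s - 1)^2*(s^2 - s - 6) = (s - 1)^2*(s + 2)*(s - 3)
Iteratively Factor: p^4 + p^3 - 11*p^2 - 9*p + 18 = (p + 2)*(p^3 - p^2 - 9*p + 9) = (p - 1)*(p + 2)*(p^2 - 9) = (p - 1)*(p + 2)*(p + 3)*(p - 3)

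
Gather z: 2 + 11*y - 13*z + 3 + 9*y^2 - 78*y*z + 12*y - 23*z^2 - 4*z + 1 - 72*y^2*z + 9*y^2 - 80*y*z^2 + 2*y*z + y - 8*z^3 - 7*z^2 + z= 18*y^2 + 24*y - 8*z^3 + z^2*(-80*y - 30) + z*(-72*y^2 - 76*y - 16) + 6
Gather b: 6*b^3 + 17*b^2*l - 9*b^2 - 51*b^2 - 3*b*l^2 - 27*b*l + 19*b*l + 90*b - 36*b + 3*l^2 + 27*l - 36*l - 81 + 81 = 6*b^3 + b^2*(17*l - 60) + b*(-3*l^2 - 8*l + 54) + 3*l^2 - 9*l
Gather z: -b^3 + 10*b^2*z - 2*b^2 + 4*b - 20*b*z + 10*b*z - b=-b^3 - 2*b^2 + 3*b + z*(10*b^2 - 10*b)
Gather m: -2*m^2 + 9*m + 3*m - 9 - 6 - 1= -2*m^2 + 12*m - 16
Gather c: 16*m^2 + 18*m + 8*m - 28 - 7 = 16*m^2 + 26*m - 35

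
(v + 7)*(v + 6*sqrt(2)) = v^2 + 7*v + 6*sqrt(2)*v + 42*sqrt(2)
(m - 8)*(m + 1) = m^2 - 7*m - 8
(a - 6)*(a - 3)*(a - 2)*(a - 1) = a^4 - 12*a^3 + 47*a^2 - 72*a + 36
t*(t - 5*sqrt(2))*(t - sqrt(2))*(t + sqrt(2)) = t^4 - 5*sqrt(2)*t^3 - 2*t^2 + 10*sqrt(2)*t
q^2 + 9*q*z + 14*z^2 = (q + 2*z)*(q + 7*z)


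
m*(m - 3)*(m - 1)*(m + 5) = m^4 + m^3 - 17*m^2 + 15*m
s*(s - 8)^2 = s^3 - 16*s^2 + 64*s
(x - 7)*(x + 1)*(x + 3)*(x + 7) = x^4 + 4*x^3 - 46*x^2 - 196*x - 147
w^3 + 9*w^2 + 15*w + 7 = (w + 1)^2*(w + 7)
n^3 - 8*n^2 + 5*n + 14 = (n - 7)*(n - 2)*(n + 1)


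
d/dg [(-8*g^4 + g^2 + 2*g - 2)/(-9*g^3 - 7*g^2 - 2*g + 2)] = g*(72*g^5 + 112*g^4 + 57*g^3 - 28*g^2 - 42*g - 24)/(81*g^6 + 126*g^5 + 85*g^4 - 8*g^3 - 24*g^2 - 8*g + 4)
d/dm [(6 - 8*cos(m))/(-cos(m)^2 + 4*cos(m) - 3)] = 4*(2*cos(m) - 3)*sin(m)*cos(m)/((cos(m) - 3)^2*(cos(m) - 1)^2)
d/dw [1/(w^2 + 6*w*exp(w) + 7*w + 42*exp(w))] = (-6*w*exp(w) - 2*w - 48*exp(w) - 7)/(w^2 + 6*w*exp(w) + 7*w + 42*exp(w))^2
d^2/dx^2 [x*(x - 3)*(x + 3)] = 6*x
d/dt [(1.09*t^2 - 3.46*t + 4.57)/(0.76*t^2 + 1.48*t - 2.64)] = (4.2428*t^2 - 12.7016*t + 2.3708)/(0.5776*t^4 + 2.2496*t^3 - 1.8224*t^2 - 7.8144*t + 6.9696)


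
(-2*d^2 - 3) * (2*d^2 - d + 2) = -4*d^4 + 2*d^3 - 10*d^2 + 3*d - 6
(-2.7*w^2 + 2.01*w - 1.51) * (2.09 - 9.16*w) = 24.732*w^3 - 24.0546*w^2 + 18.0325*w - 3.1559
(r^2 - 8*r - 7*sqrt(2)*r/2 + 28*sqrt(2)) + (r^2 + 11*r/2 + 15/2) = 2*r^2 - 7*sqrt(2)*r/2 - 5*r/2 + 15/2 + 28*sqrt(2)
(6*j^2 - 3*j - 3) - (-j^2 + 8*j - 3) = 7*j^2 - 11*j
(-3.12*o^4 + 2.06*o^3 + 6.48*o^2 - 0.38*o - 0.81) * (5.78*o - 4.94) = -18.0336*o^5 + 27.3196*o^4 + 27.278*o^3 - 34.2076*o^2 - 2.8046*o + 4.0014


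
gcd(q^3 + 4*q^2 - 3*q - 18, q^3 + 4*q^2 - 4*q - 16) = q - 2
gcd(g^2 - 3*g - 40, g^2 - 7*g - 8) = g - 8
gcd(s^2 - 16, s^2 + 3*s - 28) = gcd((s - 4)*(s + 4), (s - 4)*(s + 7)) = s - 4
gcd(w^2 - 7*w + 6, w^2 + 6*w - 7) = w - 1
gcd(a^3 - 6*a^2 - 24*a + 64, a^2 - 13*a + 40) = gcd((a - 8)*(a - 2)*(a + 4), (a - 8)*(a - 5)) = a - 8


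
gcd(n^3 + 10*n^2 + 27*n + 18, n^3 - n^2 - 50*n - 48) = n^2 + 7*n + 6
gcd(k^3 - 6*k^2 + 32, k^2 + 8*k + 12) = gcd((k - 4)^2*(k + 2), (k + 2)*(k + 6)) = k + 2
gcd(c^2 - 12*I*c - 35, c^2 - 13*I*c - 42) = c - 7*I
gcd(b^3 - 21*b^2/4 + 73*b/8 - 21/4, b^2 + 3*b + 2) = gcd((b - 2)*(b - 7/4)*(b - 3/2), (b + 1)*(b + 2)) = 1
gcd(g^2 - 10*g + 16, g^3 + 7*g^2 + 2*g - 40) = g - 2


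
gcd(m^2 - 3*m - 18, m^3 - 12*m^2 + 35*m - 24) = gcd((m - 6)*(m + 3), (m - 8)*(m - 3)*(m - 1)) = 1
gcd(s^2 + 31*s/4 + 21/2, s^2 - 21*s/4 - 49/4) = s + 7/4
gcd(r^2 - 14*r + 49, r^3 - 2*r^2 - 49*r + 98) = r - 7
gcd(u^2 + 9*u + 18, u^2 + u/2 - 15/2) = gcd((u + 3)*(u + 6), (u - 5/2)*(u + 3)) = u + 3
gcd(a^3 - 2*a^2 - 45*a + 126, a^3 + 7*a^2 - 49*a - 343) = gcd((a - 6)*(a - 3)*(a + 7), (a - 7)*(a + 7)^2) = a + 7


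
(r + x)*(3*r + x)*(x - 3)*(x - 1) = 3*r^2*x^2 - 12*r^2*x + 9*r^2 + 4*r*x^3 - 16*r*x^2 + 12*r*x + x^4 - 4*x^3 + 3*x^2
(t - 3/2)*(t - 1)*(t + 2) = t^3 - t^2/2 - 7*t/2 + 3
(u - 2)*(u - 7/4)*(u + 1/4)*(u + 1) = u^4 - 5*u^3/2 - 15*u^2/16 + 55*u/16 + 7/8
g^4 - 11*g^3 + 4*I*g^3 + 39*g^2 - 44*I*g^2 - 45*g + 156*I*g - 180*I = (g - 5)*(g - 3)^2*(g + 4*I)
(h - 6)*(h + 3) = h^2 - 3*h - 18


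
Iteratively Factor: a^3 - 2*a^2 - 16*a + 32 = (a + 4)*(a^2 - 6*a + 8) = (a - 4)*(a + 4)*(a - 2)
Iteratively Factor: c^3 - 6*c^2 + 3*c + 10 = (c - 2)*(c^2 - 4*c - 5) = (c - 2)*(c + 1)*(c - 5)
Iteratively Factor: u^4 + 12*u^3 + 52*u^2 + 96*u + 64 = (u + 4)*(u^3 + 8*u^2 + 20*u + 16) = (u + 2)*(u + 4)*(u^2 + 6*u + 8) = (u + 2)^2*(u + 4)*(u + 4)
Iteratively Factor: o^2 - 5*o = (o)*(o - 5)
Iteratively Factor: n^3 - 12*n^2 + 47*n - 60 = (n - 3)*(n^2 - 9*n + 20) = (n - 4)*(n - 3)*(n - 5)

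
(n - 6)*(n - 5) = n^2 - 11*n + 30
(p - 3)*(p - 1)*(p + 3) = p^3 - p^2 - 9*p + 9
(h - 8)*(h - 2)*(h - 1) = h^3 - 11*h^2 + 26*h - 16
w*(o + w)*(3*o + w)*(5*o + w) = 15*o^3*w + 23*o^2*w^2 + 9*o*w^3 + w^4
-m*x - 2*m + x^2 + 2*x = (-m + x)*(x + 2)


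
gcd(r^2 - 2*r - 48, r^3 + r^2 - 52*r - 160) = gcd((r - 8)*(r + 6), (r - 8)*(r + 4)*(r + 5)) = r - 8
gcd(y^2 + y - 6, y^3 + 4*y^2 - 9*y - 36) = y + 3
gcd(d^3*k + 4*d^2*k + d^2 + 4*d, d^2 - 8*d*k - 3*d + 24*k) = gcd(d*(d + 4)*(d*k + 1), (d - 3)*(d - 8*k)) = 1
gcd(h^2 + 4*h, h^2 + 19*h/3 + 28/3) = h + 4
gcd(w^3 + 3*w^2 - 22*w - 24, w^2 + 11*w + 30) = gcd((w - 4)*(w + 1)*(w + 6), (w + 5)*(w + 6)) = w + 6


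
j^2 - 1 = (j - 1)*(j + 1)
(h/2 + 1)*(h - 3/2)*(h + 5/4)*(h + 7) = h^4/2 + 35*h^3/8 + 79*h^2/16 - 163*h/16 - 105/8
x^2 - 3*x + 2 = (x - 2)*(x - 1)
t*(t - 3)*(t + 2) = t^3 - t^2 - 6*t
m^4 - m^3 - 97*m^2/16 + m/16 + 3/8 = (m - 3)*(m - 1/4)*(m + 1/4)*(m + 2)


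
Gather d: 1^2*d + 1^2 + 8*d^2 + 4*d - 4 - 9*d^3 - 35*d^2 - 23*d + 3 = -9*d^3 - 27*d^2 - 18*d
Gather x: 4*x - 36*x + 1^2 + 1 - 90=-32*x - 88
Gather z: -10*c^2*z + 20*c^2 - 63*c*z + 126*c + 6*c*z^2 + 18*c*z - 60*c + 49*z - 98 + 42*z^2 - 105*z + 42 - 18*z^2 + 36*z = 20*c^2 + 66*c + z^2*(6*c + 24) + z*(-10*c^2 - 45*c - 20) - 56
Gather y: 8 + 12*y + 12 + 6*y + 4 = 18*y + 24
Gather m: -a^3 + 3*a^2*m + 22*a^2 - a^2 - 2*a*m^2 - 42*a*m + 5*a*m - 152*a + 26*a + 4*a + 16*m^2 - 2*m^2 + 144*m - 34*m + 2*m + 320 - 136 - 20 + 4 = -a^3 + 21*a^2 - 122*a + m^2*(14 - 2*a) + m*(3*a^2 - 37*a + 112) + 168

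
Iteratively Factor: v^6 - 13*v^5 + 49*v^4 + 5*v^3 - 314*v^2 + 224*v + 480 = (v - 4)*(v^5 - 9*v^4 + 13*v^3 + 57*v^2 - 86*v - 120) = (v - 5)*(v - 4)*(v^4 - 4*v^3 - 7*v^2 + 22*v + 24) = (v - 5)*(v - 4)*(v + 1)*(v^3 - 5*v^2 - 2*v + 24) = (v - 5)*(v - 4)*(v + 1)*(v + 2)*(v^2 - 7*v + 12) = (v - 5)*(v - 4)*(v - 3)*(v + 1)*(v + 2)*(v - 4)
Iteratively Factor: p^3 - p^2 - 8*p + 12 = (p - 2)*(p^2 + p - 6) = (p - 2)*(p + 3)*(p - 2)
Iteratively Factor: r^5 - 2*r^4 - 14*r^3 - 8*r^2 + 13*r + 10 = (r + 1)*(r^4 - 3*r^3 - 11*r^2 + 3*r + 10) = (r + 1)*(r + 2)*(r^3 - 5*r^2 - r + 5) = (r + 1)^2*(r + 2)*(r^2 - 6*r + 5) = (r - 1)*(r + 1)^2*(r + 2)*(r - 5)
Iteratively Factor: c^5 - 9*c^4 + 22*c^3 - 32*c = (c + 1)*(c^4 - 10*c^3 + 32*c^2 - 32*c) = (c - 4)*(c + 1)*(c^3 - 6*c^2 + 8*c) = (c - 4)*(c - 2)*(c + 1)*(c^2 - 4*c) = (c - 4)^2*(c - 2)*(c + 1)*(c)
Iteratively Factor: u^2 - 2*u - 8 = (u - 4)*(u + 2)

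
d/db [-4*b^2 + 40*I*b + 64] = -8*b + 40*I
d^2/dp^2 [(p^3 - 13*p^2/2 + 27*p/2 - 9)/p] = 2 - 18/p^3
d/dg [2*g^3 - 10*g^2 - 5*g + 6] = 6*g^2 - 20*g - 5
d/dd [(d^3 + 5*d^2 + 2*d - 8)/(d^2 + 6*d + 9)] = (d^3 + 9*d^2 + 28*d + 22)/(d^3 + 9*d^2 + 27*d + 27)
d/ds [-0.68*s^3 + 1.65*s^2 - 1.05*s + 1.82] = -2.04*s^2 + 3.3*s - 1.05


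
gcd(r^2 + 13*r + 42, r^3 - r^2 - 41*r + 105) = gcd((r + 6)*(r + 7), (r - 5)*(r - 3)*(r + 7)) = r + 7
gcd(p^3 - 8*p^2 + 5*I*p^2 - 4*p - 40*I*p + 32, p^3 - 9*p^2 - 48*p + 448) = p - 8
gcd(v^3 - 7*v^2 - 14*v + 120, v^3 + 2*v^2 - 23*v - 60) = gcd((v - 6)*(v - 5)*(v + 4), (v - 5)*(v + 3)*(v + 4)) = v^2 - v - 20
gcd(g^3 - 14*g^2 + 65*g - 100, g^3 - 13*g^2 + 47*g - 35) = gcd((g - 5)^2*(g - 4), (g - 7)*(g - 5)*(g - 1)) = g - 5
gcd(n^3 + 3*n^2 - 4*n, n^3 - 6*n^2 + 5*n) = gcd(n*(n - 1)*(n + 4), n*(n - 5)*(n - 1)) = n^2 - n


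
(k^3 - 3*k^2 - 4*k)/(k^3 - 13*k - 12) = k/(k + 3)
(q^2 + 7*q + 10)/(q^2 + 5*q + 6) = (q + 5)/(q + 3)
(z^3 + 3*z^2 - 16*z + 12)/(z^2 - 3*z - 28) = (-z^3 - 3*z^2 + 16*z - 12)/(-z^2 + 3*z + 28)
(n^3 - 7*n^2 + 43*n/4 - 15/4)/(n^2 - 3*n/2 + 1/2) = (2*n^2 - 13*n + 15)/(2*(n - 1))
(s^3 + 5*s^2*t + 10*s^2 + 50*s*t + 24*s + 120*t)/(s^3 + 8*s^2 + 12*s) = (s^2 + 5*s*t + 4*s + 20*t)/(s*(s + 2))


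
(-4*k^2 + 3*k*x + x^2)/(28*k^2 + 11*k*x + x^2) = (-k + x)/(7*k + x)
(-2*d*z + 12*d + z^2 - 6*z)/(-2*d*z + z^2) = (z - 6)/z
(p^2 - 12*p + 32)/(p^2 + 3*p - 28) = (p - 8)/(p + 7)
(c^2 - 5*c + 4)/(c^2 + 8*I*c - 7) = (c^2 - 5*c + 4)/(c^2 + 8*I*c - 7)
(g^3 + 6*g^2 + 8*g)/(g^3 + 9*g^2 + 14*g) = (g + 4)/(g + 7)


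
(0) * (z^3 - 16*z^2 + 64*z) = 0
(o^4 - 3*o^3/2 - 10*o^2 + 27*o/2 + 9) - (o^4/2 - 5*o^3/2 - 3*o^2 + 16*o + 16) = o^4/2 + o^3 - 7*o^2 - 5*o/2 - 7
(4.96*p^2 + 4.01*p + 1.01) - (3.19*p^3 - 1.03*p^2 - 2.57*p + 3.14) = -3.19*p^3 + 5.99*p^2 + 6.58*p - 2.13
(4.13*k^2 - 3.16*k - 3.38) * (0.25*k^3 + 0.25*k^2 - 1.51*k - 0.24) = 1.0325*k^5 + 0.2425*k^4 - 7.8713*k^3 + 2.9354*k^2 + 5.8622*k + 0.8112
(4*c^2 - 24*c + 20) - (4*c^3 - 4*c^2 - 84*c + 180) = -4*c^3 + 8*c^2 + 60*c - 160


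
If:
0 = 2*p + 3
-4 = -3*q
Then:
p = -3/2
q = 4/3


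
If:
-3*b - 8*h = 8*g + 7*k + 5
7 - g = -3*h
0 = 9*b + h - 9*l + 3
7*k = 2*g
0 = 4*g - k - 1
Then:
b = 400/117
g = 7/26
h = -175/78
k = 1/13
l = 2459/702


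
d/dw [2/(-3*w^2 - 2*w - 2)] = 4*(3*w + 1)/(3*w^2 + 2*w + 2)^2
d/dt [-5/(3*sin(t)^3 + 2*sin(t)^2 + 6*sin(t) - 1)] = 80*(9*sin(t)^2 + 4*sin(t) + 6)*cos(t)/(-33*sin(t) + 3*sin(3*t) + 4*cos(2*t))^2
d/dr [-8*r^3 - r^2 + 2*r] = -24*r^2 - 2*r + 2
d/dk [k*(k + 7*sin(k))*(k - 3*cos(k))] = k*(k + 7*sin(k))*(3*sin(k) + 1) + k*(k - 3*cos(k))*(7*cos(k) + 1) + (k + 7*sin(k))*(k - 3*cos(k))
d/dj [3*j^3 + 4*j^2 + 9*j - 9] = 9*j^2 + 8*j + 9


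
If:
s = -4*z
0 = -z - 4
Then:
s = 16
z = -4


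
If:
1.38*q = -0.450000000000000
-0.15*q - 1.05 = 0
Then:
No Solution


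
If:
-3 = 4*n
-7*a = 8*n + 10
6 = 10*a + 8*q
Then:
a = -4/7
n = -3/4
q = 41/28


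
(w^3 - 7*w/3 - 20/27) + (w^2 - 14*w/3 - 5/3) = w^3 + w^2 - 7*w - 65/27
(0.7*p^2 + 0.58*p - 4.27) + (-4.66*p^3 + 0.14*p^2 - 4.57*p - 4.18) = -4.66*p^3 + 0.84*p^2 - 3.99*p - 8.45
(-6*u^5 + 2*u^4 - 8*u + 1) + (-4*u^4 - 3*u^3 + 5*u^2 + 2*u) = -6*u^5 - 2*u^4 - 3*u^3 + 5*u^2 - 6*u + 1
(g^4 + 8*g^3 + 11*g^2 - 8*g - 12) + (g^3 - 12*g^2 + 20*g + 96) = g^4 + 9*g^3 - g^2 + 12*g + 84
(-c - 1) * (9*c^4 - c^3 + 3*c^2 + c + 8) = -9*c^5 - 8*c^4 - 2*c^3 - 4*c^2 - 9*c - 8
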